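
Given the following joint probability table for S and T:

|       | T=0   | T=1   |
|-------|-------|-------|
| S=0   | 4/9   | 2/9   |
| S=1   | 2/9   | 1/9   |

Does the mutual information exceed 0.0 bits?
Marginal P(S) (row sums):
  P(S=0) = 4/9 + 2/9 = 2/3
  P(S=1) = 2/9 + 1/9 = 1/3
Marginal P(T) (column sums):
  P(T=0) = 4/9 + 2/9 = 2/3
  P(T=1) = 2/9 + 1/9 = 1/3

H(S) = -[(2/3)·log₂(2/3) + (1/3)·log₂(1/3)]
  = 0.3900 + 0.5283
  = 0.9183 bits
H(T) = -[(2/3)·log₂(2/3) + (1/3)·log₂(1/3)]
  = 0.3900 + 0.5283
  = 0.9183 bits
H(S,T) = -[(4/9)·log₂(4/9) + (2/9)·log₂(2/9) + (2/9)·log₂(2/9) + (1/9)·log₂(1/9)]
  = 0.5200 + 0.4822 + 0.4822 + 0.3522
  = 1.8366 bits

I(S;T) = H(S) + H(T) - H(S,T)
  = 0.9183 + 0.9183 - 1.8366
  = 0.0000 bits

No. I(S;T) = 0.0000 bits, which is ≤ 0.0 bits.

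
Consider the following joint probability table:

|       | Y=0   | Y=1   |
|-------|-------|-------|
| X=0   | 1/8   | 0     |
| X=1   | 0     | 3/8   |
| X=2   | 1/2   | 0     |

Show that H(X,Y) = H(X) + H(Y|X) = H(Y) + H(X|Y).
Marginal P(X) (row sums):
  P(X=0) = 1/8 + 0 = 1/8
  P(X=1) = 0 + 3/8 = 3/8
  P(X=2) = 1/2 + 0 = 1/2
Marginal P(Y) (column sums):
  P(Y=0) = 1/8 + 0 + 1/2 = 5/8
  P(Y=1) = 0 + 3/8 + 0 = 3/8

Decomposition 1: H(X) + H(Y|X)
H(X) = -[(1/8)·log₂(1/8) + (3/8)·log₂(3/8) + (1/2)·log₂(1/2)]
  = 0.3750 + 0.5306 + 0.5000
  = 1.4056 bits
H(Y|X) = -Σ P(X,Y)·log₂ P(Y|X), where P(Y|X) = P(X,Y) / P(X)
  (cells with P(X,Y) = 0 contribute 0)
  (X=0,Y=0): P(Y|X) = (1/8)/(1/8) = 1;  -(1/8)·log₂(1) = 0.0000
  (X=1,Y=1): P(Y|X) = (3/8)/(3/8) = 1;  -(3/8)·log₂(1) = 0.0000
  (X=2,Y=0): P(Y|X) = (1/2)/(1/2) = 1;  -(1/2)·log₂(1) = 0.0000
H(Y|X) = 0.0000 + 0.0000 + 0.0000
  = 0.0000 bits
H(X) + H(Y|X) = 1.4056 + 0.0000 = 1.4056 bits

Decomposition 2: H(Y) + H(X|Y)
H(Y) = -[(5/8)·log₂(5/8) + (3/8)·log₂(3/8)]
  = 0.4238 + 0.5306
  = 0.9544 bits
H(X|Y) = -Σ P(X,Y)·log₂ P(X|Y), where P(X|Y) = P(X,Y) / P(Y)
  (cells with P(X,Y) = 0 contribute 0)
  (X=0,Y=0): P(X|Y) = (1/8)/(5/8) = 1/5;  -(1/8)·log₂(1/5) = 0.2902
  (X=1,Y=1): P(X|Y) = (3/8)/(3/8) = 1;  -(3/8)·log₂(1) = 0.0000
  (X=2,Y=0): P(X|Y) = (1/2)/(5/8) = 4/5;  -(1/2)·log₂(4/5) = 0.1610
H(X|Y) = 0.2902 + 0.0000 + 0.1610
  = 0.4512 bits
H(Y) + H(X|Y) = 0.9544 + 0.4512 = 1.4056 bits

Direct computation of the joint entropy:
H(X,Y) = -[(1/8)·log₂(1/8) + (3/8)·log₂(3/8) + (1/2)·log₂(1/2)]
  = 0.3750 + 0.5306 + 0.5000
  = 1.4056 bits

All three agree: H(X,Y) = 1.4056 bits ✓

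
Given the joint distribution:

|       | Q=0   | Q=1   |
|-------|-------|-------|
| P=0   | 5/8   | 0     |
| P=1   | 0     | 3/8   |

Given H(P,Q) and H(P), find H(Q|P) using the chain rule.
From the chain rule: H(P,Q) = H(P) + H(Q|P)
Therefore: H(Q|P) = H(P,Q) - H(P)

H(P,Q) = -[(5/8)·log₂(5/8) + (3/8)·log₂(3/8)]
  = 0.4238 + 0.5306
  = 0.9544 bits
Marginal P(P) (row sums):
  P(P=0) = 5/8 + 0 = 5/8
  P(P=1) = 0 + 3/8 = 3/8
H(P) = -[(5/8)·log₂(5/8) + (3/8)·log₂(3/8)]
  = 0.4238 + 0.5306
  = 0.9544 bits

H(Q|P) = 0.9544 - 0.9544 = 0.0000 bits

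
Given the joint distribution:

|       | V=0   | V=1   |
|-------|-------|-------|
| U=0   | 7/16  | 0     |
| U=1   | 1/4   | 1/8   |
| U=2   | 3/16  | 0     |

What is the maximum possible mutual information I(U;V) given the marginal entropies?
The upper bound on mutual information is I(U;V) ≤ min(H(U), H(V)).

Marginal P(U) (row sums):
  P(U=0) = 7/16 + 0 = 7/16
  P(U=1) = 1/4 + 1/8 = 3/8
  P(U=2) = 3/16 + 0 = 3/16
Marginal P(V) (column sums):
  P(V=0) = 7/16 + 1/4 + 3/16 = 7/8
  P(V=1) = 0 + 1/8 + 0 = 1/8

H(U) = -[(7/16)·log₂(7/16) + (3/8)·log₂(3/8) + (3/16)·log₂(3/16)]
  = 0.5218 + 0.5306 + 0.4528
  = 1.5052 bits
H(V) = -[(7/8)·log₂(7/8) + (1/8)·log₂(1/8)]
  = 0.1686 + 0.3750
  = 0.5436 bits

Maximum possible I(U;V) = min(1.5052, 0.5436) = 0.5436 bits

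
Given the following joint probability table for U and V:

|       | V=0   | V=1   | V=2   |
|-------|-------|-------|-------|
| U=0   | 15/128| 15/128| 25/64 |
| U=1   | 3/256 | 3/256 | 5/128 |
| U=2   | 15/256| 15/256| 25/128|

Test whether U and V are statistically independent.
Marginal P(U) (row sums):
  P(U=0) = 15/128 + 15/128 + 25/64 = 5/8
  P(U=1) = 3/256 + 3/256 + 5/128 = 1/16
  P(U=2) = 15/256 + 15/256 + 25/128 = 5/16
Marginal P(V) (column sums):
  P(V=0) = 15/128 + 3/256 + 15/256 = 3/16
  P(V=1) = 15/128 + 3/256 + 15/256 = 3/16
  P(V=2) = 25/64 + 5/128 + 25/128 = 5/8

U and V are independent iff P(U=i,V=j) = P(U=i)·P(V=j) for every cell.
  P(U=0)·P(V=0) = 5/8 × 3/16 = 15/128 = P(U=0,V=0) ✓
  P(U=0)·P(V=1) = 5/8 × 3/16 = 15/128 = P(U=0,V=1) ✓
  P(U=0)·P(V=2) = 5/8 × 5/8 = 25/64 = P(U=0,V=2) ✓
  P(U=1)·P(V=0) = 1/16 × 3/16 = 3/256 = P(U=1,V=0) ✓
  P(U=1)·P(V=1) = 1/16 × 3/16 = 3/256 = P(U=1,V=1) ✓
  P(U=1)·P(V=2) = 1/16 × 5/8 = 5/128 = P(U=1,V=2) ✓
  P(U=2)·P(V=0) = 5/16 × 3/16 = 15/256 = P(U=2,V=0) ✓
  P(U=2)·P(V=1) = 5/16 × 3/16 = 15/256 = P(U=2,V=1) ✓
  P(U=2)·P(V=2) = 5/16 × 5/8 = 25/128 = P(U=2,V=2) ✓

Yes, U and V are independent: every cell factors, so I(U;V) = 0 bits.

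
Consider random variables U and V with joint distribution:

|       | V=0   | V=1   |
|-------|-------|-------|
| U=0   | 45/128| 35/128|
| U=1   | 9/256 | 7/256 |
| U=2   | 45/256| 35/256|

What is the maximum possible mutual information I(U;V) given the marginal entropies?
The upper bound on mutual information is I(U;V) ≤ min(H(U), H(V)).

Marginal P(U) (row sums):
  P(U=0) = 45/128 + 35/128 = 5/8
  P(U=1) = 9/256 + 7/256 = 1/16
  P(U=2) = 45/256 + 35/256 = 5/16
Marginal P(V) (column sums):
  P(V=0) = 45/128 + 9/256 + 45/256 = 9/16
  P(V=1) = 35/128 + 7/256 + 35/256 = 7/16

H(U) = -[(5/8)·log₂(5/8) + (1/16)·log₂(1/16) + (5/16)·log₂(5/16)]
  = 0.4238 + 0.2500 + 0.5244
  = 1.1982 bits
H(V) = -[(9/16)·log₂(9/16) + (7/16)·log₂(7/16)]
  = 0.4669 + 0.5218
  = 0.9887 bits

Maximum possible I(U;V) = min(1.1982, 0.9887) = 0.9887 bits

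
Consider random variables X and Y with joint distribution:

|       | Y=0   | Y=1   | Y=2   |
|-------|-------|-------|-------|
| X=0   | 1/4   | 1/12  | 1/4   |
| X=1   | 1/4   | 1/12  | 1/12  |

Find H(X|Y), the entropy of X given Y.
Marginal P(Y) (column sums):
  P(Y=0) = 1/4 + 1/4 = 1/2
  P(Y=1) = 1/12 + 1/12 = 1/6
  P(Y=2) = 1/4 + 1/12 = 1/3

H(X|Y) = -Σ P(X,Y)·log₂ P(X|Y), where P(X|Y) = P(X,Y) / P(Y)
  (X=0,Y=0): P(X|Y) = (1/4)/(1/2) = 1/2;  -(1/4)·log₂(1/2) = 0.2500
  (X=0,Y=1): P(X|Y) = (1/12)/(1/6) = 1/2;  -(1/12)·log₂(1/2) = 0.0833
  (X=0,Y=2): P(X|Y) = (1/4)/(1/3) = 3/4;  -(1/4)·log₂(3/4) = 0.1038
  (X=1,Y=0): P(X|Y) = (1/4)/(1/2) = 1/2;  -(1/4)·log₂(1/2) = 0.2500
  (X=1,Y=1): P(X|Y) = (1/12)/(1/6) = 1/2;  -(1/12)·log₂(1/2) = 0.0833
  (X=1,Y=2): P(X|Y) = (1/12)/(1/3) = 1/4;  -(1/12)·log₂(1/4) = 0.1667
H(X|Y) = 0.2500 + 0.0833 + 0.1038 + 0.2500 + 0.0833 + 0.1667
  = 0.9371 bits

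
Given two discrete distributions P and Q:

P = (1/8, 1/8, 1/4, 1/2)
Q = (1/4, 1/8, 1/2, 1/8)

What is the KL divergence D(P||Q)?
D(P||Q) = Σ P(i) log₂(P(i)/Q(i))
  i=0: (1/8) × log₂((1/8)/(1/4)) = (1/8) × log₂(1/2) = -0.1250
  i=1: (1/8) × log₂((1/8)/(1/8)) = (1/8) × log₂(1) = 0.0000
  i=2: (1/4) × log₂((1/4)/(1/2)) = (1/4) × log₂(1/2) = -0.2500
  i=3: (1/2) × log₂((1/2)/(1/8)) = (1/2) × log₂(4) = 1.0000
D(P||Q) = -0.1250 + 0.0000 - 0.2500 + 1.0000
  = 0.6250 bits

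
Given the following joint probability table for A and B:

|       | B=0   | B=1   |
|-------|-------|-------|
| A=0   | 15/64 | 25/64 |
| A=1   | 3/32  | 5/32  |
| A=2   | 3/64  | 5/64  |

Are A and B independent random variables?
Marginal P(A) (row sums):
  P(A=0) = 15/64 + 25/64 = 5/8
  P(A=1) = 3/32 + 5/32 = 1/4
  P(A=2) = 3/64 + 5/64 = 1/8
Marginal P(B) (column sums):
  P(B=0) = 15/64 + 3/32 + 3/64 = 3/8
  P(B=1) = 25/64 + 5/32 + 5/64 = 5/8

A and B are independent iff P(A=i,B=j) = P(A=i)·P(B=j) for every cell.
  P(A=0)·P(B=0) = 5/8 × 3/8 = 15/64 = P(A=0,B=0) ✓
  P(A=0)·P(B=1) = 5/8 × 5/8 = 25/64 = P(A=0,B=1) ✓
  P(A=1)·P(B=0) = 1/4 × 3/8 = 3/32 = P(A=1,B=0) ✓
  P(A=1)·P(B=1) = 1/4 × 5/8 = 5/32 = P(A=1,B=1) ✓
  P(A=2)·P(B=0) = 1/8 × 3/8 = 3/64 = P(A=2,B=0) ✓
  P(A=2)·P(B=1) = 1/8 × 5/8 = 5/64 = P(A=2,B=1) ✓

Yes, A and B are independent: every cell factors, so I(A;B) = 0 bits.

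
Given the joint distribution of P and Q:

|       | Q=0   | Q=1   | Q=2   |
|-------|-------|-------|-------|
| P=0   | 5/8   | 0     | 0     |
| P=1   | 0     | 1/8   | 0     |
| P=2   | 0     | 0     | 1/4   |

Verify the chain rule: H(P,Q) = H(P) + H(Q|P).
Left side:
H(P,Q) = -[(5/8)·log₂(5/8) + (1/8)·log₂(1/8) + (1/4)·log₂(1/4)]
  = 0.4238 + 0.3750 + 0.5000
  = 1.2988 bits

Right side:
Marginal P(P) (row sums):
  P(P=0) = 5/8 + 0 + 0 = 5/8
  P(P=1) = 0 + 1/8 + 0 = 1/8
  P(P=2) = 0 + 0 + 1/4 = 1/4
H(P) = -[(5/8)·log₂(5/8) + (1/8)·log₂(1/8) + (1/4)·log₂(1/4)]
  = 0.4238 + 0.3750 + 0.5000
  = 1.2988 bits
H(Q|P) = -Σ P(P,Q)·log₂ P(Q|P), where P(Q|P) = P(P,Q) / P(P)
  (cells with P(P,Q) = 0 contribute 0)
  (P=0,Q=0): P(Q|P) = (5/8)/(5/8) = 1;  -(5/8)·log₂(1) = 0.0000
  (P=1,Q=1): P(Q|P) = (1/8)/(1/8) = 1;  -(1/8)·log₂(1) = 0.0000
  (P=2,Q=2): P(Q|P) = (1/4)/(1/4) = 1;  -(1/4)·log₂(1) = 0.0000
H(Q|P) = 0.0000 + 0.0000 + 0.0000
  = 0.0000 bits
H(P) + H(Q|P) = 1.2988 + 0.0000 = 1.2988 bits

Both sides equal 1.2988 bits, so the chain rule holds ✓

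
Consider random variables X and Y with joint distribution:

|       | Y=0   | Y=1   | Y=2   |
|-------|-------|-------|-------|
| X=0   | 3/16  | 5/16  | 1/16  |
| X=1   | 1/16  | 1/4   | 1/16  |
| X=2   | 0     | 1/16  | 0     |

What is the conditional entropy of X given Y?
Marginal P(Y) (column sums):
  P(Y=0) = 3/16 + 1/16 + 0 = 1/4
  P(Y=1) = 5/16 + 1/4 + 1/16 = 5/8
  P(Y=2) = 1/16 + 1/16 + 0 = 1/8

H(X|Y) = -Σ P(X,Y)·log₂ P(X|Y), where P(X|Y) = P(X,Y) / P(Y)
  (cells with P(X,Y) = 0 contribute 0)
  (X=0,Y=0): P(X|Y) = (3/16)/(1/4) = 3/4;  -(3/16)·log₂(3/4) = 0.0778
  (X=0,Y=1): P(X|Y) = (5/16)/(5/8) = 1/2;  -(5/16)·log₂(1/2) = 0.3125
  (X=0,Y=2): P(X|Y) = (1/16)/(1/8) = 1/2;  -(1/16)·log₂(1/2) = 0.0625
  (X=1,Y=0): P(X|Y) = (1/16)/(1/4) = 1/4;  -(1/16)·log₂(1/4) = 0.1250
  (X=1,Y=1): P(X|Y) = (1/4)/(5/8) = 2/5;  -(1/4)·log₂(2/5) = 0.3305
  (X=1,Y=2): P(X|Y) = (1/16)/(1/8) = 1/2;  -(1/16)·log₂(1/2) = 0.0625
  (X=2,Y=1): P(X|Y) = (1/16)/(5/8) = 1/10;  -(1/16)·log₂(1/10) = 0.2076
H(X|Y) = 0.0778 + 0.3125 + 0.0625 + 0.1250 + 0.3305 + 0.0625 + 0.2076
  = 1.1784 bits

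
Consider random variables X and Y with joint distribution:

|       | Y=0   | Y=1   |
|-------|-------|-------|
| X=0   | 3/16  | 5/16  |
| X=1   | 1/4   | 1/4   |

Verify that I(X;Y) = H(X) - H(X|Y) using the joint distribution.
Left side, from I(X;Y) = H(X) + H(Y) - H(X,Y):
Marginal P(X) (row sums):
  P(X=0) = 3/16 + 5/16 = 1/2
  P(X=1) = 1/4 + 1/4 = 1/2
Marginal P(Y) (column sums):
  P(Y=0) = 3/16 + 1/4 = 7/16
  P(Y=1) = 5/16 + 1/4 = 9/16

H(X) = -[(1/2)·log₂(1/2) + (1/2)·log₂(1/2)]
  = 0.5000 + 0.5000
  = 1.0000 bits
H(Y) = -[(7/16)·log₂(7/16) + (9/16)·log₂(9/16)]
  = 0.5218 + 0.4669
  = 0.9887 bits
H(X,Y) = -[(3/16)·log₂(3/16) + (5/16)·log₂(5/16) + (1/4)·log₂(1/4) + (1/4)·log₂(1/4)]
  = 0.4528 + 0.5244 + 0.5000 + 0.5000
  = 1.9772 bits

I(X;Y) = H(X) + H(Y) - H(X,Y)
  = 1.0000 + 0.9887 - 1.9772
  = 0.0115 bits

Right side, with H(X|Y) computed directly from the conditional probabilities:
H(X|Y) = -Σ P(X,Y)·log₂ P(X|Y), where P(X|Y) = P(X,Y) / P(Y)
  (X=0,Y=0): P(X|Y) = (3/16)/(7/16) = 3/7;  -(3/16)·log₂(3/7) = 0.2292
  (X=0,Y=1): P(X|Y) = (5/16)/(9/16) = 5/9;  -(5/16)·log₂(5/9) = 0.2650
  (X=1,Y=0): P(X|Y) = (1/4)/(7/16) = 4/7;  -(1/4)·log₂(4/7) = 0.2018
  (X=1,Y=1): P(X|Y) = (1/4)/(9/16) = 4/9;  -(1/4)·log₂(4/9) = 0.2925
H(X|Y) = 0.2292 + 0.2650 + 0.2018 + 0.2925
  = 0.9885 bits
H(X) - H(X|Y) = 1.0000 - 0.9885 = 0.0115 bits

Both sides equal 0.0115 bits, so I(X;Y) = H(X) - H(X|Y) ✓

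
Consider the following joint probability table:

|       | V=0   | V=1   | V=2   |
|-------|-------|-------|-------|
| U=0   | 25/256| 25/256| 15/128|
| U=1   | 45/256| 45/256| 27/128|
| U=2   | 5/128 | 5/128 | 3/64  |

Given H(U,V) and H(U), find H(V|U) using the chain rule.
From the chain rule: H(U,V) = H(U) + H(V|U)
Therefore: H(V|U) = H(U,V) - H(U)

H(U,V) = -[(25/256)·log₂(25/256) + (25/256)·log₂(25/256) + (15/128)·log₂(15/128) + (45/256)·log₂(45/256) + (45/256)·log₂(45/256) + (27/128)·log₂(27/128) + (5/128)·log₂(5/128) + (5/128)·log₂(5/128) + (3/64)·log₂(3/64)]
  = 0.3277 + 0.3277 + 0.3625 + 0.4409 + 0.4409 + 0.4736 + 0.1827 + 0.1827 + 0.2070
  = 2.9457 bits
Marginal P(U) (row sums):
  P(U=0) = 25/256 + 25/256 + 15/128 = 5/16
  P(U=1) = 45/256 + 45/256 + 27/128 = 9/16
  P(U=2) = 5/128 + 5/128 + 3/64 = 1/8
H(U) = -[(5/16)·log₂(5/16) + (9/16)·log₂(9/16) + (1/8)·log₂(1/8)]
  = 0.5244 + 0.4669 + 0.3750
  = 1.3663 bits

H(V|U) = 2.9457 - 1.3663 = 1.5794 bits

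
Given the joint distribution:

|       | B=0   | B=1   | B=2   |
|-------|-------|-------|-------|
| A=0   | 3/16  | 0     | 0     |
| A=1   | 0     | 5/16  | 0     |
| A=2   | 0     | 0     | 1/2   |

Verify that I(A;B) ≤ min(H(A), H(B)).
Marginal P(A) (row sums):
  P(A=0) = 3/16 + 0 + 0 = 3/16
  P(A=1) = 0 + 5/16 + 0 = 5/16
  P(A=2) = 0 + 0 + 1/2 = 1/2
Marginal P(B) (column sums):
  P(B=0) = 3/16 + 0 + 0 = 3/16
  P(B=1) = 0 + 5/16 + 0 = 5/16
  P(B=2) = 0 + 0 + 1/2 = 1/2

H(A) = -[(3/16)·log₂(3/16) + (5/16)·log₂(5/16) + (1/2)·log₂(1/2)]
  = 0.4528 + 0.5244 + 0.5000
  = 1.4772 bits
H(B) = -[(3/16)·log₂(3/16) + (5/16)·log₂(5/16) + (1/2)·log₂(1/2)]
  = 0.4528 + 0.5244 + 0.5000
  = 1.4772 bits
H(A,B) = -[(3/16)·log₂(3/16) + (5/16)·log₂(5/16) + (1/2)·log₂(1/2)]
  = 0.4528 + 0.5244 + 0.5000
  = 1.4772 bits

I(A;B) = H(A) + H(B) - H(A,B)
  = 1.4772 + 1.4772 - 1.4772
  = 1.4772 bits

min(H(A), H(B)) = min(1.4772, 1.4772) = 1.4772 bits
Since 1.4772 ≤ 1.4772, the bound is satisfied ✓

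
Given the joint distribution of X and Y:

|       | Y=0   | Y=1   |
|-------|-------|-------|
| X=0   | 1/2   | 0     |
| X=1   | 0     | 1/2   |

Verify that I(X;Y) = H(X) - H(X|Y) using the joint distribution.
Left side, from I(X;Y) = H(X) + H(Y) - H(X,Y):
Marginal P(X) (row sums):
  P(X=0) = 1/2 + 0 = 1/2
  P(X=1) = 0 + 1/2 = 1/2
Marginal P(Y) (column sums):
  P(Y=0) = 1/2 + 0 = 1/2
  P(Y=1) = 0 + 1/2 = 1/2

H(X) = -[(1/2)·log₂(1/2) + (1/2)·log₂(1/2)]
  = 0.5000 + 0.5000
  = 1.0000 bits
H(Y) = -[(1/2)·log₂(1/2) + (1/2)·log₂(1/2)]
  = 0.5000 + 0.5000
  = 1.0000 bits
H(X,Y) = -[(1/2)·log₂(1/2) + (1/2)·log₂(1/2)]
  = 0.5000 + 0.5000
  = 1.0000 bits

I(X;Y) = H(X) + H(Y) - H(X,Y)
  = 1.0000 + 1.0000 - 1.0000
  = 1.0000 bits

Right side, with H(X|Y) computed directly from the conditional probabilities:
H(X|Y) = -Σ P(X,Y)·log₂ P(X|Y), where P(X|Y) = P(X,Y) / P(Y)
  (cells with P(X,Y) = 0 contribute 0)
  (X=0,Y=0): P(X|Y) = (1/2)/(1/2) = 1;  -(1/2)·log₂(1) = 0.0000
  (X=1,Y=1): P(X|Y) = (1/2)/(1/2) = 1;  -(1/2)·log₂(1) = 0.0000
H(X|Y) = 0.0000 + 0.0000
  = 0.0000 bits
H(X) - H(X|Y) = 1.0000 - 0.0000 = 1.0000 bits

Both sides equal 1.0000 bits, so I(X;Y) = H(X) - H(X|Y) ✓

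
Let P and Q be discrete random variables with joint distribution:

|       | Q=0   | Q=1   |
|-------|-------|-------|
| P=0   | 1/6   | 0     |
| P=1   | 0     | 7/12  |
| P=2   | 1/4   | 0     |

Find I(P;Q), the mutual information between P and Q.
Marginal P(P) (row sums):
  P(P=0) = 1/6 + 0 = 1/6
  P(P=1) = 0 + 7/12 = 7/12
  P(P=2) = 1/4 + 0 = 1/4
Marginal P(Q) (column sums):
  P(Q=0) = 1/6 + 0 + 1/4 = 5/12
  P(Q=1) = 0 + 7/12 + 0 = 7/12

H(P) = -[(1/6)·log₂(1/6) + (7/12)·log₂(7/12) + (1/4)·log₂(1/4)]
  = 0.4308 + 0.4536 + 0.5000
  = 1.3844 bits
H(Q) = -[(5/12)·log₂(5/12) + (7/12)·log₂(7/12)]
  = 0.5263 + 0.4536
  = 0.9799 bits
H(P,Q) = -[(1/6)·log₂(1/6) + (7/12)·log₂(7/12) + (1/4)·log₂(1/4)]
  = 0.4308 + 0.4536 + 0.5000
  = 1.3844 bits

I(P;Q) = H(P) + H(Q) - H(P,Q)
  = 1.3844 + 0.9799 - 1.3844
  = 0.9799 bits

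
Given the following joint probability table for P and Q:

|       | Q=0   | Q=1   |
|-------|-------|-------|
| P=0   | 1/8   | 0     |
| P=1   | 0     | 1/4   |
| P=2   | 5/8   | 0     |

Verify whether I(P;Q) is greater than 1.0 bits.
Marginal P(P) (row sums):
  P(P=0) = 1/8 + 0 = 1/8
  P(P=1) = 0 + 1/4 = 1/4
  P(P=2) = 5/8 + 0 = 5/8
Marginal P(Q) (column sums):
  P(Q=0) = 1/8 + 0 + 5/8 = 3/4
  P(Q=1) = 0 + 1/4 + 0 = 1/4

H(P) = -[(1/8)·log₂(1/8) + (1/4)·log₂(1/4) + (5/8)·log₂(5/8)]
  = 0.3750 + 0.5000 + 0.4238
  = 1.2988 bits
H(Q) = -[(3/4)·log₂(3/4) + (1/4)·log₂(1/4)]
  = 0.3113 + 0.5000
  = 0.8113 bits
H(P,Q) = -[(1/8)·log₂(1/8) + (1/4)·log₂(1/4) + (5/8)·log₂(5/8)]
  = 0.3750 + 0.5000 + 0.4238
  = 1.2988 bits

I(P;Q) = H(P) + H(Q) - H(P,Q)
  = 1.2988 + 0.8113 - 1.2988
  = 0.8113 bits

No. I(P;Q) = 0.8113 bits, which is ≤ 1.0 bits.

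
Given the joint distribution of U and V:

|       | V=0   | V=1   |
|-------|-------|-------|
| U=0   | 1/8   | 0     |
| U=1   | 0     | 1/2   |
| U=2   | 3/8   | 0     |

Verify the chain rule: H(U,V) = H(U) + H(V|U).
Left side:
H(U,V) = -[(1/8)·log₂(1/8) + (1/2)·log₂(1/2) + (3/8)·log₂(3/8)]
  = 0.3750 + 0.5000 + 0.5306
  = 1.4056 bits

Right side:
Marginal P(U) (row sums):
  P(U=0) = 1/8 + 0 = 1/8
  P(U=1) = 0 + 1/2 = 1/2
  P(U=2) = 3/8 + 0 = 3/8
H(U) = -[(1/8)·log₂(1/8) + (1/2)·log₂(1/2) + (3/8)·log₂(3/8)]
  = 0.3750 + 0.5000 + 0.5306
  = 1.4056 bits
H(V|U) = -Σ P(U,V)·log₂ P(V|U), where P(V|U) = P(U,V) / P(U)
  (cells with P(U,V) = 0 contribute 0)
  (U=0,V=0): P(V|U) = (1/8)/(1/8) = 1;  -(1/8)·log₂(1) = 0.0000
  (U=1,V=1): P(V|U) = (1/2)/(1/2) = 1;  -(1/2)·log₂(1) = 0.0000
  (U=2,V=0): P(V|U) = (3/8)/(3/8) = 1;  -(3/8)·log₂(1) = 0.0000
H(V|U) = 0.0000 + 0.0000 + 0.0000
  = 0.0000 bits
H(U) + H(V|U) = 1.4056 + 0.0000 = 1.4056 bits

Both sides equal 1.4056 bits, so the chain rule holds ✓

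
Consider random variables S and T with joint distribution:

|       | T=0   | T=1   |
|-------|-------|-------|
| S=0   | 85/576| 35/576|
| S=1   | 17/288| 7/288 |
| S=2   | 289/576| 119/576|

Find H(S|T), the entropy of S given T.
Marginal P(T) (column sums):
  P(T=0) = 85/576 + 17/288 + 289/576 = 17/24
  P(T=1) = 35/576 + 7/288 + 119/576 = 7/24

H(S|T) = -Σ P(S,T)·log₂ P(S|T), where P(S|T) = P(S,T) / P(T)
  (S=0,T=0): P(S|T) = (85/576)/(17/24) = 5/24;  -(85/576)·log₂(5/24) = 0.3340
  (S=0,T=1): P(S|T) = (35/576)/(7/24) = 5/24;  -(35/576)·log₂(5/24) = 0.1375
  (S=1,T=0): P(S|T) = (17/288)/(17/24) = 1/12;  -(17/288)·log₂(1/12) = 0.2116
  (S=1,T=1): P(S|T) = (7/288)/(7/24) = 1/12;  -(7/288)·log₂(1/12) = 0.0871
  (S=2,T=0): P(S|T) = (289/576)/(17/24) = 17/24;  -(289/576)·log₂(17/24) = 0.2496
  (S=2,T=1): P(S|T) = (119/576)/(7/24) = 17/24;  -(119/576)·log₂(17/24) = 0.1028
H(S|T) = 0.3340 + 0.1375 + 0.2116 + 0.0871 + 0.2496 + 0.1028
  = 1.1226 bits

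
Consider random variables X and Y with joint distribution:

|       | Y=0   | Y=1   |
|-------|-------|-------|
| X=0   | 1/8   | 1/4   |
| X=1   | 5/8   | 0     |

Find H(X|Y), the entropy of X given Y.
Marginal P(Y) (column sums):
  P(Y=0) = 1/8 + 5/8 = 3/4
  P(Y=1) = 1/4 + 0 = 1/4

H(X|Y) = -Σ P(X,Y)·log₂ P(X|Y), where P(X|Y) = P(X,Y) / P(Y)
  (cells with P(X,Y) = 0 contribute 0)
  (X=0,Y=0): P(X|Y) = (1/8)/(3/4) = 1/6;  -(1/8)·log₂(1/6) = 0.3231
  (X=0,Y=1): P(X|Y) = (1/4)/(1/4) = 1;  -(1/4)·log₂(1) = 0.0000
  (X=1,Y=0): P(X|Y) = (5/8)/(3/4) = 5/6;  -(5/8)·log₂(5/6) = 0.1644
H(X|Y) = 0.3231 + 0.0000 + 0.1644
  = 0.4875 bits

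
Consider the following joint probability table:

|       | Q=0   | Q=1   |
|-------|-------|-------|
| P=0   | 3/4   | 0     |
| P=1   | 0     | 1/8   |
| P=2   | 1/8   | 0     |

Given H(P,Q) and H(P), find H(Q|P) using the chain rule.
From the chain rule: H(P,Q) = H(P) + H(Q|P)
Therefore: H(Q|P) = H(P,Q) - H(P)

H(P,Q) = -[(3/4)·log₂(3/4) + (1/8)·log₂(1/8) + (1/8)·log₂(1/8)]
  = 0.3113 + 0.3750 + 0.3750
  = 1.0613 bits
Marginal P(P) (row sums):
  P(P=0) = 3/4 + 0 = 3/4
  P(P=1) = 0 + 1/8 = 1/8
  P(P=2) = 1/8 + 0 = 1/8
H(P) = -[(3/4)·log₂(3/4) + (1/8)·log₂(1/8) + (1/8)·log₂(1/8)]
  = 0.3113 + 0.3750 + 0.3750
  = 1.0613 bits

H(Q|P) = 1.0613 - 1.0613 = 0.0000 bits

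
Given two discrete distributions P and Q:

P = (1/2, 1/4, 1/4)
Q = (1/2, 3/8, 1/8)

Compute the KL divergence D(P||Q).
D(P||Q) = Σ P(i) log₂(P(i)/Q(i))
  i=0: (1/2) × log₂((1/2)/(1/2)) = (1/2) × log₂(1) = 0.0000
  i=1: (1/4) × log₂((1/4)/(3/8)) = (1/4) × log₂(2/3) = -0.1462
  i=2: (1/4) × log₂((1/4)/(1/8)) = (1/4) × log₂(2) = 0.2500
D(P||Q) = 0.0000 - 0.1462 + 0.2500
  = 0.1038 bits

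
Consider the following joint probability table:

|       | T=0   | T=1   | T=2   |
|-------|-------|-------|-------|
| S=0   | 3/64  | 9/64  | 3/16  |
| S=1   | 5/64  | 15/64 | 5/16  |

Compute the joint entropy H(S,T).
H(S,T) = -Σ P(S,T) log₂ P(S,T), summed over the non-zero cells:
H(S,T) = -[(3/64)·log₂(3/64) + (9/64)·log₂(9/64) + (3/16)·log₂(3/16) + (5/64)·log₂(5/64) + (15/64)·log₂(15/64) + (5/16)·log₂(5/16)]
  = 0.2070 + 0.3980 + 0.4528 + 0.2873 + 0.4906 + 0.5244
  = 2.3601 bits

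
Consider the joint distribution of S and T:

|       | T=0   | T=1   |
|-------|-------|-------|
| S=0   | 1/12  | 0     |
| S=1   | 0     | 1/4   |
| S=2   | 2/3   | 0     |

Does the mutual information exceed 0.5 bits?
Marginal P(S) (row sums):
  P(S=0) = 1/12 + 0 = 1/12
  P(S=1) = 0 + 1/4 = 1/4
  P(S=2) = 2/3 + 0 = 2/3
Marginal P(T) (column sums):
  P(T=0) = 1/12 + 0 + 2/3 = 3/4
  P(T=1) = 0 + 1/4 + 0 = 1/4

H(S) = -[(1/12)·log₂(1/12) + (1/4)·log₂(1/4) + (2/3)·log₂(2/3)]
  = 0.2987 + 0.5000 + 0.3900
  = 1.1887 bits
H(T) = -[(3/4)·log₂(3/4) + (1/4)·log₂(1/4)]
  = 0.3113 + 0.5000
  = 0.8113 bits
H(S,T) = -[(1/12)·log₂(1/12) + (1/4)·log₂(1/4) + (2/3)·log₂(2/3)]
  = 0.2987 + 0.5000 + 0.3900
  = 1.1887 bits

I(S;T) = H(S) + H(T) - H(S,T)
  = 1.1887 + 0.8113 - 1.1887
  = 0.8113 bits

Yes. I(S;T) = 0.8113 bits, which is > 0.5 bits.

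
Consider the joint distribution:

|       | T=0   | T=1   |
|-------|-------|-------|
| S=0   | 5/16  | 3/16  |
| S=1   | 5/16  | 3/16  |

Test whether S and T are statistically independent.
Marginal P(S) (row sums):
  P(S=0) = 5/16 + 3/16 = 1/2
  P(S=1) = 5/16 + 3/16 = 1/2
Marginal P(T) (column sums):
  P(T=0) = 5/16 + 5/16 = 5/8
  P(T=1) = 3/16 + 3/16 = 3/8

S and T are independent iff P(S=i,T=j) = P(S=i)·P(T=j) for every cell.
  P(S=0)·P(T=0) = 1/2 × 5/8 = 5/16 = P(S=0,T=0) ✓
  P(S=0)·P(T=1) = 1/2 × 3/8 = 3/16 = P(S=0,T=1) ✓
  P(S=1)·P(T=0) = 1/2 × 5/8 = 5/16 = P(S=1,T=0) ✓
  P(S=1)·P(T=1) = 1/2 × 3/8 = 3/16 = P(S=1,T=1) ✓

Yes, S and T are independent: every cell factors, so I(S;T) = 0 bits.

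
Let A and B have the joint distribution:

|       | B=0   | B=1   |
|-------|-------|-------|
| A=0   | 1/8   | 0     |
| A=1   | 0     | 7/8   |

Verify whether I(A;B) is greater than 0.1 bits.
Marginal P(A) (row sums):
  P(A=0) = 1/8 + 0 = 1/8
  P(A=1) = 0 + 7/8 = 7/8
Marginal P(B) (column sums):
  P(B=0) = 1/8 + 0 = 1/8
  P(B=1) = 0 + 7/8 = 7/8

H(A) = -[(1/8)·log₂(1/8) + (7/8)·log₂(7/8)]
  = 0.3750 + 0.1686
  = 0.5436 bits
H(B) = -[(1/8)·log₂(1/8) + (7/8)·log₂(7/8)]
  = 0.3750 + 0.1686
  = 0.5436 bits
H(A,B) = -[(1/8)·log₂(1/8) + (7/8)·log₂(7/8)]
  = 0.3750 + 0.1686
  = 0.5436 bits

I(A;B) = H(A) + H(B) - H(A,B)
  = 0.5436 + 0.5436 - 0.5436
  = 0.5436 bits

Yes. I(A;B) = 0.5436 bits, which is > 0.1 bits.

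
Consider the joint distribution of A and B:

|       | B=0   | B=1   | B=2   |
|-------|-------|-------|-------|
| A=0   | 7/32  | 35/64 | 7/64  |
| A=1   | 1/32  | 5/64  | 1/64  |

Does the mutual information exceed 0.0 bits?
Marginal P(A) (row sums):
  P(A=0) = 7/32 + 35/64 + 7/64 = 7/8
  P(A=1) = 1/32 + 5/64 + 1/64 = 1/8
Marginal P(B) (column sums):
  P(B=0) = 7/32 + 1/32 = 1/4
  P(B=1) = 35/64 + 5/64 = 5/8
  P(B=2) = 7/64 + 1/64 = 1/8

H(A) = -[(7/8)·log₂(7/8) + (1/8)·log₂(1/8)]
  = 0.1686 + 0.3750
  = 0.5436 bits
H(B) = -[(1/4)·log₂(1/4) + (5/8)·log₂(5/8) + (1/8)·log₂(1/8)]
  = 0.5000 + 0.4238 + 0.3750
  = 1.2988 bits
H(A,B) = -[(7/32)·log₂(7/32) + (35/64)·log₂(35/64) + (7/64)·log₂(7/64) + (1/32)·log₂(1/32) + (5/64)·log₂(5/64) + (1/64)·log₂(1/64)]
  = 0.4796 + 0.4762 + 0.3492 + 0.1563 + 0.2873 + 0.0938
  = 1.8424 bits

I(A;B) = H(A) + H(B) - H(A,B)
  = 0.5436 + 1.2988 - 1.8424
  = 0.0000 bits

No. I(A;B) = 0.0000 bits, which is ≤ 0.0 bits.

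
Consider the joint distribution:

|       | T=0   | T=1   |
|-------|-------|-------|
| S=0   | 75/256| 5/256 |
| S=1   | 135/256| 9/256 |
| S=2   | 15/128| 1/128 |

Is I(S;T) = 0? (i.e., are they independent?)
Marginal P(S) (row sums):
  P(S=0) = 75/256 + 5/256 = 5/16
  P(S=1) = 135/256 + 9/256 = 9/16
  P(S=2) = 15/128 + 1/128 = 1/8
Marginal P(T) (column sums):
  P(T=0) = 75/256 + 135/256 + 15/128 = 15/16
  P(T=1) = 5/256 + 9/256 + 1/128 = 1/16

S and T are independent iff P(S=i,T=j) = P(S=i)·P(T=j) for every cell.
  P(S=0)·P(T=0) = 5/16 × 15/16 = 75/256 = P(S=0,T=0) ✓
  P(S=0)·P(T=1) = 5/16 × 1/16 = 5/256 = P(S=0,T=1) ✓
  P(S=1)·P(T=0) = 9/16 × 15/16 = 135/256 = P(S=1,T=0) ✓
  P(S=1)·P(T=1) = 9/16 × 1/16 = 9/256 = P(S=1,T=1) ✓
  P(S=2)·P(T=0) = 1/8 × 15/16 = 15/128 = P(S=2,T=0) ✓
  P(S=2)·P(T=1) = 1/8 × 1/16 = 1/128 = P(S=2,T=1) ✓

Yes, S and T are independent: every cell factors, so I(S;T) = 0 bits.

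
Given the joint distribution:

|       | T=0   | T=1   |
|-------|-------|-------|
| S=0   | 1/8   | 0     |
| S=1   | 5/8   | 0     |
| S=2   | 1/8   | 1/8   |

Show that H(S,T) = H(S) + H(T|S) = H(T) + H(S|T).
Marginal P(S) (row sums):
  P(S=0) = 1/8 + 0 = 1/8
  P(S=1) = 5/8 + 0 = 5/8
  P(S=2) = 1/8 + 1/8 = 1/4
Marginal P(T) (column sums):
  P(T=0) = 1/8 + 5/8 + 1/8 = 7/8
  P(T=1) = 0 + 0 + 1/8 = 1/8

Decomposition 1: H(S) + H(T|S)
H(S) = -[(1/8)·log₂(1/8) + (5/8)·log₂(5/8) + (1/4)·log₂(1/4)]
  = 0.3750 + 0.4238 + 0.5000
  = 1.2988 bits
H(T|S) = -Σ P(S,T)·log₂ P(T|S), where P(T|S) = P(S,T) / P(S)
  (cells with P(S,T) = 0 contribute 0)
  (S=0,T=0): P(T|S) = (1/8)/(1/8) = 1;  -(1/8)·log₂(1) = 0.0000
  (S=1,T=0): P(T|S) = (5/8)/(5/8) = 1;  -(5/8)·log₂(1) = 0.0000
  (S=2,T=0): P(T|S) = (1/8)/(1/4) = 1/2;  -(1/8)·log₂(1/2) = 0.1250
  (S=2,T=1): P(T|S) = (1/8)/(1/4) = 1/2;  -(1/8)·log₂(1/2) = 0.1250
H(T|S) = 0.0000 + 0.0000 + 0.1250 + 0.1250
  = 0.2500 bits
H(S) + H(T|S) = 1.2988 + 0.2500 = 1.5488 bits

Decomposition 2: H(T) + H(S|T)
H(T) = -[(7/8)·log₂(7/8) + (1/8)·log₂(1/8)]
  = 0.1686 + 0.3750
  = 0.5436 bits
H(S|T) = -Σ P(S,T)·log₂ P(S|T), where P(S|T) = P(S,T) / P(T)
  (cells with P(S,T) = 0 contribute 0)
  (S=0,T=0): P(S|T) = (1/8)/(7/8) = 1/7;  -(1/8)·log₂(1/7) = 0.3509
  (S=1,T=0): P(S|T) = (5/8)/(7/8) = 5/7;  -(5/8)·log₂(5/7) = 0.3034
  (S=2,T=0): P(S|T) = (1/8)/(7/8) = 1/7;  -(1/8)·log₂(1/7) = 0.3509
  (S=2,T=1): P(S|T) = (1/8)/(1/8) = 1;  -(1/8)·log₂(1) = 0.0000
H(S|T) = 0.3509 + 0.3034 + 0.3509 + 0.0000
  = 1.0052 bits
H(T) + H(S|T) = 0.5436 + 1.0052 = 1.5488 bits

Direct computation of the joint entropy:
H(S,T) = -[(1/8)·log₂(1/8) + (5/8)·log₂(5/8) + (1/8)·log₂(1/8) + (1/8)·log₂(1/8)]
  = 0.3750 + 0.4238 + 0.3750 + 0.3750
  = 1.5488 bits

All three agree: H(S,T) = 1.5488 bits ✓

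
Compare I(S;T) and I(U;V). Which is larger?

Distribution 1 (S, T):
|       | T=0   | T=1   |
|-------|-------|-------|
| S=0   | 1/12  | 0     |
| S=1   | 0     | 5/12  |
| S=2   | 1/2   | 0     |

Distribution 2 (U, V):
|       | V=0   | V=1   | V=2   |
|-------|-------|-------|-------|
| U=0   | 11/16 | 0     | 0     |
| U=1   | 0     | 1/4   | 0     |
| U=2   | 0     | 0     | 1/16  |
Distribution 1 (S, T):
Marginal P(S) (row sums):
  P(S=0) = 1/12 + 0 = 1/12
  P(S=1) = 0 + 5/12 = 5/12
  P(S=2) = 1/2 + 0 = 1/2
Marginal P(T) (column sums):
  P(T=0) = 1/12 + 0 + 1/2 = 7/12
  P(T=1) = 0 + 5/12 + 0 = 5/12

H(S) = -[(1/12)·log₂(1/12) + (5/12)·log₂(5/12) + (1/2)·log₂(1/2)]
  = 0.2987 + 0.5263 + 0.5000
  = 1.3250 bits
H(T) = -[(7/12)·log₂(7/12) + (5/12)·log₂(5/12)]
  = 0.4536 + 0.5263
  = 0.9799 bits
H(S,T) = -[(1/12)·log₂(1/12) + (5/12)·log₂(5/12) + (1/2)·log₂(1/2)]
  = 0.2987 + 0.5263 + 0.5000
  = 1.3250 bits

I(S;T) = H(S) + H(T) - H(S,T)
  = 1.3250 + 0.9799 - 1.3250
  = 0.9799 bits

Distribution 2 (U, V):
Marginal P(U) (row sums):
  P(U=0) = 11/16 + 0 + 0 = 11/16
  P(U=1) = 0 + 1/4 + 0 = 1/4
  P(U=2) = 0 + 0 + 1/16 = 1/16
Marginal P(V) (column sums):
  P(V=0) = 11/16 + 0 + 0 = 11/16
  P(V=1) = 0 + 1/4 + 0 = 1/4
  P(V=2) = 0 + 0 + 1/16 = 1/16

H(U) = -[(11/16)·log₂(11/16) + (1/4)·log₂(1/4) + (1/16)·log₂(1/16)]
  = 0.3716 + 0.5000 + 0.2500
  = 1.1216 bits
H(V) = -[(11/16)·log₂(11/16) + (1/4)·log₂(1/4) + (1/16)·log₂(1/16)]
  = 0.3716 + 0.5000 + 0.2500
  = 1.1216 bits
H(U,V) = -[(11/16)·log₂(11/16) + (1/4)·log₂(1/4) + (1/16)·log₂(1/16)]
  = 0.3716 + 0.5000 + 0.2500
  = 1.1216 bits

I(U;V) = H(U) + H(V) - H(U,V)
  = 1.1216 + 1.1216 - 1.1216
  = 1.1216 bits

I(U;V) = 1.1216 bits > I(S;T) = 0.9799 bits, so (U, V) has the higher mutual information (stronger dependence).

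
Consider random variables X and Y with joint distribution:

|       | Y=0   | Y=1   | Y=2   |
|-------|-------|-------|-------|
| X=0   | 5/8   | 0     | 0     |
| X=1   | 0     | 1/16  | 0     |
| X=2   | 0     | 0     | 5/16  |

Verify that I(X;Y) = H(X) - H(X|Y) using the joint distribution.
Left side, from I(X;Y) = H(X) + H(Y) - H(X,Y):
Marginal P(X) (row sums):
  P(X=0) = 5/8 + 0 + 0 = 5/8
  P(X=1) = 0 + 1/16 + 0 = 1/16
  P(X=2) = 0 + 0 + 5/16 = 5/16
Marginal P(Y) (column sums):
  P(Y=0) = 5/8 + 0 + 0 = 5/8
  P(Y=1) = 0 + 1/16 + 0 = 1/16
  P(Y=2) = 0 + 0 + 5/16 = 5/16

H(X) = -[(5/8)·log₂(5/8) + (1/16)·log₂(1/16) + (5/16)·log₂(5/16)]
  = 0.4238 + 0.2500 + 0.5244
  = 1.1982 bits
H(Y) = -[(5/8)·log₂(5/8) + (1/16)·log₂(1/16) + (5/16)·log₂(5/16)]
  = 0.4238 + 0.2500 + 0.5244
  = 1.1982 bits
H(X,Y) = -[(5/8)·log₂(5/8) + (1/16)·log₂(1/16) + (5/16)·log₂(5/16)]
  = 0.4238 + 0.2500 + 0.5244
  = 1.1982 bits

I(X;Y) = H(X) + H(Y) - H(X,Y)
  = 1.1982 + 1.1982 - 1.1982
  = 1.1982 bits

Right side, with H(X|Y) computed directly from the conditional probabilities:
H(X|Y) = -Σ P(X,Y)·log₂ P(X|Y), where P(X|Y) = P(X,Y) / P(Y)
  (cells with P(X,Y) = 0 contribute 0)
  (X=0,Y=0): P(X|Y) = (5/8)/(5/8) = 1;  -(5/8)·log₂(1) = 0.0000
  (X=1,Y=1): P(X|Y) = (1/16)/(1/16) = 1;  -(1/16)·log₂(1) = 0.0000
  (X=2,Y=2): P(X|Y) = (5/16)/(5/16) = 1;  -(5/16)·log₂(1) = 0.0000
H(X|Y) = 0.0000 + 0.0000 + 0.0000
  = 0.0000 bits
H(X) - H(X|Y) = 1.1982 - 0.0000 = 1.1982 bits

Both sides equal 1.1982 bits, so I(X;Y) = H(X) - H(X|Y) ✓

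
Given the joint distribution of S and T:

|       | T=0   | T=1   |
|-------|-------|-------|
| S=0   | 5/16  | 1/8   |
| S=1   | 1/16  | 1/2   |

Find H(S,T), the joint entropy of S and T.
H(S,T) = -Σ P(S,T) log₂ P(S,T), summed over the non-zero cells:
H(S,T) = -[(5/16)·log₂(5/16) + (1/8)·log₂(1/8) + (1/16)·log₂(1/16) + (1/2)·log₂(1/2)]
  = 0.5244 + 0.3750 + 0.2500 + 0.5000
  = 1.6494 bits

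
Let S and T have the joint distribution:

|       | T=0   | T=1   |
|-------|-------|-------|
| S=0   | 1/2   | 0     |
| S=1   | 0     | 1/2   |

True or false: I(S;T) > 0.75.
Marginal P(S) (row sums):
  P(S=0) = 1/2 + 0 = 1/2
  P(S=1) = 0 + 1/2 = 1/2
Marginal P(T) (column sums):
  P(T=0) = 1/2 + 0 = 1/2
  P(T=1) = 0 + 1/2 = 1/2

H(S) = -[(1/2)·log₂(1/2) + (1/2)·log₂(1/2)]
  = 0.5000 + 0.5000
  = 1.0000 bits
H(T) = -[(1/2)·log₂(1/2) + (1/2)·log₂(1/2)]
  = 0.5000 + 0.5000
  = 1.0000 bits
H(S,T) = -[(1/2)·log₂(1/2) + (1/2)·log₂(1/2)]
  = 0.5000 + 0.5000
  = 1.0000 bits

I(S;T) = H(S) + H(T) - H(S,T)
  = 1.0000 + 1.0000 - 1.0000
  = 1.0000 bits

True. I(S;T) = 1.0000 bits, which is > 0.75 bits.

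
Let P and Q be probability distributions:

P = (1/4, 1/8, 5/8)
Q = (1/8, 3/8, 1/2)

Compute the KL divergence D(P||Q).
D(P||Q) = Σ P(i) log₂(P(i)/Q(i))
  i=0: (1/4) × log₂((1/4)/(1/8)) = (1/4) × log₂(2) = 0.2500
  i=1: (1/8) × log₂((1/8)/(3/8)) = (1/8) × log₂(1/3) = -0.1981
  i=2: (5/8) × log₂((5/8)/(1/2)) = (5/8) × log₂(5/4) = 0.2012
D(P||Q) = 0.2500 - 0.1981 + 0.2012
  = 0.2531 bits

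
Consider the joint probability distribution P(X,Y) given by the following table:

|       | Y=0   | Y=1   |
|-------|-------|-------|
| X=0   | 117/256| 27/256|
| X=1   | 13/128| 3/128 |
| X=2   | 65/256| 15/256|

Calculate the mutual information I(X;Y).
Marginal P(X) (row sums):
  P(X=0) = 117/256 + 27/256 = 9/16
  P(X=1) = 13/128 + 3/128 = 1/8
  P(X=2) = 65/256 + 15/256 = 5/16
Marginal P(Y) (column sums):
  P(Y=0) = 117/256 + 13/128 + 65/256 = 13/16
  P(Y=1) = 27/256 + 3/128 + 15/256 = 3/16

H(X) = -[(9/16)·log₂(9/16) + (1/8)·log₂(1/8) + (5/16)·log₂(5/16)]
  = 0.4669 + 0.3750 + 0.5244
  = 1.3663 bits
H(Y) = -[(13/16)·log₂(13/16) + (3/16)·log₂(3/16)]
  = 0.2434 + 0.4528
  = 0.6962 bits
H(X,Y) = -[(117/256)·log₂(117/256) + (27/256)·log₂(27/256) + (13/128)·log₂(13/128) + (3/128)·log₂(3/128) + (65/256)·log₂(65/256) + (15/256)·log₂(15/256)]
  = 0.5163 + 0.3423 + 0.3351 + 0.1269 + 0.5021 + 0.2398
  = 2.0625 bits

I(X;Y) = H(X) + H(Y) - H(X,Y)
  = 1.3663 + 0.6962 - 2.0625
  = 0.0000 bits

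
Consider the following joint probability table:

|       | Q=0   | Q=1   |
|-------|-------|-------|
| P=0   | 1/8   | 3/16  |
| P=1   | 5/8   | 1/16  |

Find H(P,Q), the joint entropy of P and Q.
H(P,Q) = -Σ P(P,Q) log₂ P(P,Q), summed over the non-zero cells:
H(P,Q) = -[(1/8)·log₂(1/8) + (3/16)·log₂(3/16) + (5/8)·log₂(5/8) + (1/16)·log₂(1/16)]
  = 0.3750 + 0.4528 + 0.4238 + 0.2500
  = 1.5016 bits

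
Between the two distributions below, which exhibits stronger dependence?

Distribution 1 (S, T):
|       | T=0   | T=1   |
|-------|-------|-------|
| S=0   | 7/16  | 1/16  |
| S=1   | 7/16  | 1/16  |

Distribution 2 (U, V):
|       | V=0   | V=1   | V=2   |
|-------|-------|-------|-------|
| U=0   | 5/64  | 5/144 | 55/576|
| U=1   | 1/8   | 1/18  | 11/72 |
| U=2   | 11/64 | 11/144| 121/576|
Distribution 1 (S, T):
Marginal P(S) (row sums):
  P(S=0) = 7/16 + 1/16 = 1/2
  P(S=1) = 7/16 + 1/16 = 1/2
Marginal P(T) (column sums):
  P(T=0) = 7/16 + 7/16 = 7/8
  P(T=1) = 1/16 + 1/16 = 1/8

H(S) = -[(1/2)·log₂(1/2) + (1/2)·log₂(1/2)]
  = 0.5000 + 0.5000
  = 1.0000 bits
H(T) = -[(7/8)·log₂(7/8) + (1/8)·log₂(1/8)]
  = 0.1686 + 0.3750
  = 0.5436 bits
H(S,T) = -[(7/16)·log₂(7/16) + (1/16)·log₂(1/16) + (7/16)·log₂(7/16) + (1/16)·log₂(1/16)]
  = 0.5218 + 0.2500 + 0.5218 + 0.2500
  = 1.5436 bits

I(S;T) = H(S) + H(T) - H(S,T)
  = 1.0000 + 0.5436 - 1.5436
  = 0.0000 bits

Distribution 2 (U, V):
Marginal P(U) (row sums):
  P(U=0) = 5/64 + 5/144 + 55/576 = 5/24
  P(U=1) = 1/8 + 1/18 + 11/72 = 1/3
  P(U=2) = 11/64 + 11/144 + 121/576 = 11/24
Marginal P(V) (column sums):
  P(V=0) = 5/64 + 1/8 + 11/64 = 3/8
  P(V=1) = 5/144 + 1/18 + 11/144 = 1/6
  P(V=2) = 55/576 + 11/72 + 121/576 = 11/24

H(U) = -[(5/24)·log₂(5/24) + (1/3)·log₂(1/3) + (11/24)·log₂(11/24)]
  = 0.4715 + 0.5283 + 0.5159
  = 1.5157 bits
H(V) = -[(3/8)·log₂(3/8) + (1/6)·log₂(1/6) + (11/24)·log₂(11/24)]
  = 0.5306 + 0.4308 + 0.5159
  = 1.4773 bits
H(U,V) = -[(5/64)·log₂(5/64) + (5/144)·log₂(5/144) + (55/576)·log₂(55/576) + (1/8)·log₂(1/8) + (1/18)·log₂(1/18) + (11/72)·log₂(11/72) + (11/64)·log₂(11/64) + (11/144)·log₂(11/144) + (121/576)·log₂(121/576)]
  = 0.2873 + 0.1683 + 0.3236 + 0.3750 + 0.2317 + 0.4141 + 0.4367 + 0.2834 + 0.4729
  = 2.9930 bits

I(U;V) = H(U) + H(V) - H(U,V)
  = 1.5157 + 1.4773 - 2.9930
  = 0.0000 bits

Both joint tables factor as the product of their marginals, so I(S;T) = I(U;V) = 0 bits: neither is larger (both pairs are independent).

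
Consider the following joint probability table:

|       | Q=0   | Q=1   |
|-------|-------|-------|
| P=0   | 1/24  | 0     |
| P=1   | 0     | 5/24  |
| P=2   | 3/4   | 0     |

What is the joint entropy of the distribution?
H(P,Q) = -Σ P(P,Q) log₂ P(P,Q), summed over the non-zero cells:
H(P,Q) = -[(1/24)·log₂(1/24) + (5/24)·log₂(5/24) + (3/4)·log₂(3/4)]
  = 0.1910 + 0.4715 + 0.3113
  = 0.9738 bits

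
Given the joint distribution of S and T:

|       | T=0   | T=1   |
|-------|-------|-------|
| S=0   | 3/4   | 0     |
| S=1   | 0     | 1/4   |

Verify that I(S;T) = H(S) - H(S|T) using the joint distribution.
Left side, from I(S;T) = H(S) + H(T) - H(S,T):
Marginal P(S) (row sums):
  P(S=0) = 3/4 + 0 = 3/4
  P(S=1) = 0 + 1/4 = 1/4
Marginal P(T) (column sums):
  P(T=0) = 3/4 + 0 = 3/4
  P(T=1) = 0 + 1/4 = 1/4

H(S) = -[(3/4)·log₂(3/4) + (1/4)·log₂(1/4)]
  = 0.3113 + 0.5000
  = 0.8113 bits
H(T) = -[(3/4)·log₂(3/4) + (1/4)·log₂(1/4)]
  = 0.3113 + 0.5000
  = 0.8113 bits
H(S,T) = -[(3/4)·log₂(3/4) + (1/4)·log₂(1/4)]
  = 0.3113 + 0.5000
  = 0.8113 bits

I(S;T) = H(S) + H(T) - H(S,T)
  = 0.8113 + 0.8113 - 0.8113
  = 0.8113 bits

Right side, with H(S|T) computed directly from the conditional probabilities:
H(S|T) = -Σ P(S,T)·log₂ P(S|T), where P(S|T) = P(S,T) / P(T)
  (cells with P(S,T) = 0 contribute 0)
  (S=0,T=0): P(S|T) = (3/4)/(3/4) = 1;  -(3/4)·log₂(1) = 0.0000
  (S=1,T=1): P(S|T) = (1/4)/(1/4) = 1;  -(1/4)·log₂(1) = 0.0000
H(S|T) = 0.0000 + 0.0000
  = 0.0000 bits
H(S) - H(S|T) = 0.8113 - 0.0000 = 0.8113 bits

Both sides equal 0.8113 bits, so I(S;T) = H(S) - H(S|T) ✓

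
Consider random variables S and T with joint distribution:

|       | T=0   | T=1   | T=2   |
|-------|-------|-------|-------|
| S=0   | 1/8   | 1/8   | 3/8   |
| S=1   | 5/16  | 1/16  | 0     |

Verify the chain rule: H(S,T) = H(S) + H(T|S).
Left side:
H(S,T) = -[(1/8)·log₂(1/8) + (1/8)·log₂(1/8) + (3/8)·log₂(3/8) + (5/16)·log₂(5/16) + (1/16)·log₂(1/16)]
  = 0.3750 + 0.3750 + 0.5306 + 0.5244 + 0.2500
  = 2.0550 bits

Right side:
Marginal P(S) (row sums):
  P(S=0) = 1/8 + 1/8 + 3/8 = 5/8
  P(S=1) = 5/16 + 1/16 + 0 = 3/8
H(S) = -[(5/8)·log₂(5/8) + (3/8)·log₂(3/8)]
  = 0.4238 + 0.5306
  = 0.9544 bits
H(T|S) = -Σ P(S,T)·log₂ P(T|S), where P(T|S) = P(S,T) / P(S)
  (cells with P(S,T) = 0 contribute 0)
  (S=0,T=0): P(T|S) = (1/8)/(5/8) = 1/5;  -(1/8)·log₂(1/5) = 0.2902
  (S=0,T=1): P(T|S) = (1/8)/(5/8) = 1/5;  -(1/8)·log₂(1/5) = 0.2902
  (S=0,T=2): P(T|S) = (3/8)/(5/8) = 3/5;  -(3/8)·log₂(3/5) = 0.2764
  (S=1,T=0): P(T|S) = (5/16)/(3/8) = 5/6;  -(5/16)·log₂(5/6) = 0.0822
  (S=1,T=1): P(T|S) = (1/16)/(3/8) = 1/6;  -(1/16)·log₂(1/6) = 0.1616
H(T|S) = 0.2902 + 0.2902 + 0.2764 + 0.0822 + 0.1616
  = 1.1006 bits
H(S) + H(T|S) = 0.9544 + 1.1006 = 2.0550 bits

Both sides equal 2.0550 bits, so the chain rule holds ✓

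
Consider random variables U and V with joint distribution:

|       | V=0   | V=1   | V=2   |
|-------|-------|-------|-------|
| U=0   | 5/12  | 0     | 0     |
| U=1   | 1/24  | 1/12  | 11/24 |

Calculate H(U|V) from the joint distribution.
Marginal P(V) (column sums):
  P(V=0) = 5/12 + 1/24 = 11/24
  P(V=1) = 0 + 1/12 = 1/12
  P(V=2) = 0 + 11/24 = 11/24

H(U|V) = -Σ P(U,V)·log₂ P(U|V), where P(U|V) = P(U,V) / P(V)
  (cells with P(U,V) = 0 contribute 0)
  (U=0,V=0): P(U|V) = (5/12)/(11/24) = 10/11;  -(5/12)·log₂(10/11) = 0.0573
  (U=1,V=0): P(U|V) = (1/24)/(11/24) = 1/11;  -(1/24)·log₂(1/11) = 0.1441
  (U=1,V=1): P(U|V) = (1/12)/(1/12) = 1;  -(1/12)·log₂(1) = 0.0000
  (U=1,V=2): P(U|V) = (11/24)/(11/24) = 1;  -(11/24)·log₂(1) = 0.0000
H(U|V) = 0.0573 + 0.1441 + 0.0000 + 0.0000
  = 0.2014 bits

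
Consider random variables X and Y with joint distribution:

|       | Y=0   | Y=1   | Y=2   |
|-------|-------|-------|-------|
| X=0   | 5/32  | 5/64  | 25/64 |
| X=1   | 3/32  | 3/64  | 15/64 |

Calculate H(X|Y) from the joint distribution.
Marginal P(Y) (column sums):
  P(Y=0) = 5/32 + 3/32 = 1/4
  P(Y=1) = 5/64 + 3/64 = 1/8
  P(Y=2) = 25/64 + 15/64 = 5/8

H(X|Y) = -Σ P(X,Y)·log₂ P(X|Y), where P(X|Y) = P(X,Y) / P(Y)
  (X=0,Y=0): P(X|Y) = (5/32)/(1/4) = 5/8;  -(5/32)·log₂(5/8) = 0.1059
  (X=0,Y=1): P(X|Y) = (5/64)/(1/8) = 5/8;  -(5/64)·log₂(5/8) = 0.0530
  (X=0,Y=2): P(X|Y) = (25/64)/(5/8) = 5/8;  -(25/64)·log₂(5/8) = 0.2649
  (X=1,Y=0): P(X|Y) = (3/32)/(1/4) = 3/8;  -(3/32)·log₂(3/8) = 0.1327
  (X=1,Y=1): P(X|Y) = (3/64)/(1/8) = 3/8;  -(3/64)·log₂(3/8) = 0.0663
  (X=1,Y=2): P(X|Y) = (15/64)/(5/8) = 3/8;  -(15/64)·log₂(3/8) = 0.3316
H(X|Y) = 0.1059 + 0.0530 + 0.2649 + 0.1327 + 0.0663 + 0.3316
  = 0.9544 bits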